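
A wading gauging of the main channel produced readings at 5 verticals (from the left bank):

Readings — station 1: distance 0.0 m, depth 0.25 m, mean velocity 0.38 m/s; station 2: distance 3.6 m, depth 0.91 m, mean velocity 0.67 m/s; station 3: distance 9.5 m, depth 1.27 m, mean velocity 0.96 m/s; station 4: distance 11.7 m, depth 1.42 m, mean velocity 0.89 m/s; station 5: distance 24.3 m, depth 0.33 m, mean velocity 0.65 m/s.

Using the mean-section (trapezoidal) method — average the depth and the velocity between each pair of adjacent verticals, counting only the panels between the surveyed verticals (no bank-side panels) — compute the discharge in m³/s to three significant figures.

17.6 m³/s

Panel 1-2: Δb = 3.6 m, d̄ = (0.25+0.91)/2 = 0.58, v̄ = (0.38+0.67)/2 = 0.525 → q = 3.6×0.58×0.525 = 1.096 m³/s
Panel 2-3: Δb = 5.9 m, d̄ = (0.91+1.27)/2 = 1.09, v̄ = (0.67+0.96)/2 = 0.815 → q = 5.9×1.09×0.815 = 5.241 m³/s
Panel 3-4: Δb = 2.2 m, d̄ = (1.27+1.42)/2 = 1.345, v̄ = (0.96+0.89)/2 = 0.925 → q = 2.2×1.345×0.925 = 2.737 m³/s
Panel 4-5: Δb = 12.6 m, d̄ = (1.42+0.33)/2 = 0.875, v̄ = (0.89+0.65)/2 = 0.77 → q = 12.6×0.875×0.77 = 8.489 m³/s
Q = Σ q = 17.56 m³/s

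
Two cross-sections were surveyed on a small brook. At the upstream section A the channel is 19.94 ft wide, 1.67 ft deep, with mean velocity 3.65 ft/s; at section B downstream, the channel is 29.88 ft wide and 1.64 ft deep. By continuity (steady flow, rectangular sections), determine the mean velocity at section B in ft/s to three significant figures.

2.48 ft/s

Q = A₁V₁ = (19.94×1.67) × 3.65 = 121.5 ft³/s
A₂ = 29.88 × 1.64 = 49.00 ft²
V₂ = Q/A₂ = 121.5/49.00 = 2.480 ft/s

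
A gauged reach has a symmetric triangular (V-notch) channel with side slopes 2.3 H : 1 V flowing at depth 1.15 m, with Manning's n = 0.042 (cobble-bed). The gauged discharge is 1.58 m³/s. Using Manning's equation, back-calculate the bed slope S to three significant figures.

A = z·y² = 2.3×1.15² = 3.042 m²
P = 2y√(1+z²) = 2×1.15×√(1+2.3²) = 5.768 m
R = A/P = 3.042/5.768 = 0.5273 m
S = (Q·n / (1·A·R^(2/3)))² = (1.58×0.042 / (1×3.042×0.6527))² = 0.001117

0.00112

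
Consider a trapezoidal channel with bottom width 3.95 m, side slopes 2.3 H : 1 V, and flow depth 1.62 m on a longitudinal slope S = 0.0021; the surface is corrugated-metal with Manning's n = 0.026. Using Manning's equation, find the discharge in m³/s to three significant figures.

22.3 m³/s

A = (b + z·y)·y = (3.95 + 2.3×1.62)×1.62 = 12.44 m²
P = b + 2y√(1+z²) = 3.95 + 2×1.62×√(1+2.3²) = 12.08 m
R = A/P = 12.44/12.08 = 1.030 m
Q = (1/n)·A·R^(2/3)·S^(1/2) = (1/0.026) × 12.44 × 1.030^(2/3) × 0.0021^(1/2) = 22.35 m³/s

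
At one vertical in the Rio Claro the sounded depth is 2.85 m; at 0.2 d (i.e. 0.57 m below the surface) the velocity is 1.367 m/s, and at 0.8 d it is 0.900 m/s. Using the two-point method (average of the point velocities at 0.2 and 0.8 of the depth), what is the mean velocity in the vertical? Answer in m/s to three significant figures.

v̄ = (1.367 + 0.900) / 2 = 1.134 m/s

1.13 m/s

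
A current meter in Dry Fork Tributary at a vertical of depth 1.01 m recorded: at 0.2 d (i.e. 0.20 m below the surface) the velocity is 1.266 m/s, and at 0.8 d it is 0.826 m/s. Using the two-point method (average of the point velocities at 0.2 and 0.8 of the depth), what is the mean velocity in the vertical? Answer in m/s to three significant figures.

v̄ = (1.266 + 0.826) / 2 = 1.046 m/s

1.05 m/s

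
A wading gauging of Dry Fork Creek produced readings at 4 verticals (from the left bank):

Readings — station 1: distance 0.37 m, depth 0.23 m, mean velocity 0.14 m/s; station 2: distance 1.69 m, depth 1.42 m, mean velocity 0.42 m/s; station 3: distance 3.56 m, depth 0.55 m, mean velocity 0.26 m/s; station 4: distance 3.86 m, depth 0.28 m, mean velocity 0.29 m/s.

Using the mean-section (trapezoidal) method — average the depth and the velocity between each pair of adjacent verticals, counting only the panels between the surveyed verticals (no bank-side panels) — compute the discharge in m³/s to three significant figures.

Panel 1-2: Δb = 1.32 m, d̄ = (0.23+1.42)/2 = 0.825, v̄ = (0.14+0.42)/2 = 0.28 → q = 1.32×0.825×0.28 = 0.3049 m³/s
Panel 2-3: Δb = 1.87 m, d̄ = (1.42+0.55)/2 = 0.985, v̄ = (0.42+0.26)/2 = 0.34 → q = 1.87×0.985×0.34 = 0.6263 m³/s
Panel 3-4: Δb = 0.3 m, d̄ = (0.55+0.28)/2 = 0.415, v̄ = (0.26+0.29)/2 = 0.275 → q = 0.3×0.415×0.275 = 0.03424 m³/s
Q = Σ q = 0.9654 m³/s

0.965 m³/s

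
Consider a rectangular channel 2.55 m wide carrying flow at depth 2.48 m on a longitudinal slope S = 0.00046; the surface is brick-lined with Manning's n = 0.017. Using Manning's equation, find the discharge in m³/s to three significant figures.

A = b·y = 2.55 × 2.48 = 6.324 m²
P = b + 2y = 2.55 + 2×2.48 = 7.510 m
R = A/P = 6.324/7.510 = 0.8421 m
Q = (1/n)·A·R^(2/3)·S^(1/2) = (1/0.017) × 6.324 × 0.8421^(2/3) × 0.00046^(1/2) = 7.115 m³/s

7.11 m³/s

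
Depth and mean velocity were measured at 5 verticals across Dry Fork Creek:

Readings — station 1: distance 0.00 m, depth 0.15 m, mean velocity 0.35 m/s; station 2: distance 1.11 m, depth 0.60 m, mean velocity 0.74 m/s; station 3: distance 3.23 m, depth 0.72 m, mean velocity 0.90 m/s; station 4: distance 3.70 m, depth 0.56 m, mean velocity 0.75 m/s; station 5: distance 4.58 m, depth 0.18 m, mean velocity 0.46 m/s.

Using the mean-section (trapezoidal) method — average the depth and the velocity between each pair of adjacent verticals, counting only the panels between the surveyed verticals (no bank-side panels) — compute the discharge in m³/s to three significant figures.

Panel 1-2: Δb = 1.11 m, d̄ = (0.15+0.60)/2 = 0.375, v̄ = (0.35+0.74)/2 = 0.545 → q = 1.11×0.375×0.545 = 0.2269 m³/s
Panel 2-3: Δb = 2.12 m, d̄ = (0.60+0.72)/2 = 0.66, v̄ = (0.74+0.90)/2 = 0.82 → q = 2.12×0.66×0.82 = 1.147 m³/s
Panel 3-4: Δb = 0.47 m, d̄ = (0.72+0.56)/2 = 0.64, v̄ = (0.90+0.75)/2 = 0.825 → q = 0.47×0.64×0.825 = 0.2482 m³/s
Panel 4-5: Δb = 0.88 m, d̄ = (0.56+0.18)/2 = 0.37, v̄ = (0.75+0.46)/2 = 0.605 → q = 0.88×0.37×0.605 = 0.1970 m³/s
Q = Σ q = 1.819 m³/s

1.82 m³/s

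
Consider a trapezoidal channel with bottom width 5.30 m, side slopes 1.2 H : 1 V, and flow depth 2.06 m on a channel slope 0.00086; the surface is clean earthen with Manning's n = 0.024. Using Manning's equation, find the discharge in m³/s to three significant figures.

24.1 m³/s

A = (b + z·y)·y = (5.30 + 1.2×2.06)×2.06 = 16.01 m²
P = b + 2y√(1+z²) = 5.30 + 2×2.06×√(1+1.2²) = 11.74 m
R = A/P = 16.01/11.74 = 1.364 m
Q = (1/n)·A·R^(2/3)·S^(1/2) = (1/0.024) × 16.01 × 1.364^(2/3) × 0.00086^(1/2) = 24.06 m³/s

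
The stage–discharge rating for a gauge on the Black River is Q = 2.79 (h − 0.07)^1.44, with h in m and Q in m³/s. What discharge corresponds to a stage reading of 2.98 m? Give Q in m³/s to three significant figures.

13.0 m³/s

Q = 2.79 × (2.98 − 0.07)^1.44 = 2.79 × 2.91^1.44 = 12.99 m³/s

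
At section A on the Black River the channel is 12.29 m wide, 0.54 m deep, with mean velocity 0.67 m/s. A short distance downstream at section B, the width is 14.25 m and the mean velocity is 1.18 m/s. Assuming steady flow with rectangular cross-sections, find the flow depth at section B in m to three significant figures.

Q = A₁V₁ = (12.29×0.54) × 0.67 = 4.447 m³/s
d₂ = Q/(b₂ V₂) = 4.447/(14.25×1.18) = 0.2644 m

0.264 m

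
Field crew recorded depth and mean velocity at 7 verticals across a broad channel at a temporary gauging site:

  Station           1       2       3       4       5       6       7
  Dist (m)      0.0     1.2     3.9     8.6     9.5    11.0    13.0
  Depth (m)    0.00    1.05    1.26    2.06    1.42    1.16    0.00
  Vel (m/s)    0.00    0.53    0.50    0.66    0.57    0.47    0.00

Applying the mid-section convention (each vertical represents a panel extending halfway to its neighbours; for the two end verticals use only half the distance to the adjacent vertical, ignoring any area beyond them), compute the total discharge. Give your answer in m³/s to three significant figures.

9.15 m³/s

w_2 = (3.9 − 0.0)/2 = 1.95 m; q_2 = 0.53 × 1.05 × 1.95 = 1.085 m³/s
w_3 = (8.6 − 1.2)/2 = 3.7 m; q_3 = 0.50 × 1.26 × 3.7 = 2.331 m³/s
w_4 = (9.5 − 3.9)/2 = 2.8 m; q_4 = 0.66 × 2.06 × 2.8 = 3.807 m³/s
w_5 = (11.0 − 8.6)/2 = 1.2 m; q_5 = 0.57 × 1.42 × 1.2 = 0.9713 m³/s
w_6 = (13.0 − 9.5)/2 = 1.75 m; q_6 = 0.47 × 1.16 × 1.75 = 0.9541 m³/s
Stations 1, 7 contribute zero (depth or velocity is 0).
Q = Σ qᵢ = 9.148 m³/s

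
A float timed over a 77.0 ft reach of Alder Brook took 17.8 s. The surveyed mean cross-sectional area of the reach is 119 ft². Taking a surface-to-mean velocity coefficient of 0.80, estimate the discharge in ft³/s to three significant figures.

412 ft³/s

v_surface = L / t̄ = 77.0 / 17.8 = 4.326 ft/s
v_mean = 0.80 × 4.326 = 3.461 ft/s
Q = A × v_mean = 119 × 3.461 = 411.8 ft³/s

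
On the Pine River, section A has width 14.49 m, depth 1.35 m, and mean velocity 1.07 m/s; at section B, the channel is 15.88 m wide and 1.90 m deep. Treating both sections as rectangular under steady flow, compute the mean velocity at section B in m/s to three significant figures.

0.694 m/s

Q = A₁V₁ = (14.49×1.35) × 1.07 = 20.93 m³/s
A₂ = 15.88 × 1.90 = 30.17 m²
V₂ = Q/A₂ = 20.93/30.17 = 0.6937 m/s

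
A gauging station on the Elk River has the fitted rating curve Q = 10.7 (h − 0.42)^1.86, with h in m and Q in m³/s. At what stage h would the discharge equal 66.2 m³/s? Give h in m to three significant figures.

3.08 m

h − h₀ = (Q/C)^(1/b) = (66.2/10.7)^(1/1.86) = 2.664 m
h = 0.42 + 2.664 = 3.084 m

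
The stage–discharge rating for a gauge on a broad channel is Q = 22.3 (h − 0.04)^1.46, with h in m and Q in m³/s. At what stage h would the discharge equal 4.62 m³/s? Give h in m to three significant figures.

0.380 m

h − h₀ = (Q/C)^(1/b) = (4.62/22.3)^(1/1.46) = 0.3402 m
h = 0.04 + 0.3402 = 0.3802 m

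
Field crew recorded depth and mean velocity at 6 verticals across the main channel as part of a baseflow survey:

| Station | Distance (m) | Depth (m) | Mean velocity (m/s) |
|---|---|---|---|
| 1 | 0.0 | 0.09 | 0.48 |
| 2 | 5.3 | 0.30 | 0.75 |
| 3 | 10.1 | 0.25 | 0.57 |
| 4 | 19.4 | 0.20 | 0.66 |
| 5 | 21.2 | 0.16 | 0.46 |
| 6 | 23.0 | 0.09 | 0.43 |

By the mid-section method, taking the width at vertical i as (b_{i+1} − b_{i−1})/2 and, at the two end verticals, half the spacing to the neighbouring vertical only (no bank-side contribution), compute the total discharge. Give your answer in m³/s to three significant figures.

w_1 = (5.3 − 0.0)/2 = 2.65 m; q_1 = 0.48 × 0.09 × 2.65 = 0.1145 m³/s
w_2 = (10.1 − 0.0)/2 = 5.05 m; q_2 = 0.75 × 0.30 × 5.05 = 1.136 m³/s
w_3 = (19.4 − 5.3)/2 = 7.05 m; q_3 = 0.57 × 0.25 × 7.05 = 1.005 m³/s
w_4 = (21.2 − 10.1)/2 = 5.55 m; q_4 = 0.66 × 0.20 × 5.55 = 0.7326 m³/s
w_5 = (23.0 − 19.4)/2 = 1.8 m; q_5 = 0.46 × 0.16 × 1.8 = 0.1325 m³/s
w_6 = (23.0 − 21.2)/2 = 0.9 m; q_6 = 0.43 × 0.09 × 0.9 = 0.03483 m³/s
Q = Σ qᵢ = 3.155 m³/s

3.16 m³/s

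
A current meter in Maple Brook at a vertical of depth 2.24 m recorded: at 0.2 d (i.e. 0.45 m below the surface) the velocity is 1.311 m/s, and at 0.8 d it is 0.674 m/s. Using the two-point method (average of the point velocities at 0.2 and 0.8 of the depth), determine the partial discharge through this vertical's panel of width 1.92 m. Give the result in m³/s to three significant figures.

4.27 m³/s

v̄ = (1.311 + 0.674) / 2 = 0.9925 m/s
q = v̄ × d × w = 0.9925 × 2.24 × 1.92 = 4.269 m³/s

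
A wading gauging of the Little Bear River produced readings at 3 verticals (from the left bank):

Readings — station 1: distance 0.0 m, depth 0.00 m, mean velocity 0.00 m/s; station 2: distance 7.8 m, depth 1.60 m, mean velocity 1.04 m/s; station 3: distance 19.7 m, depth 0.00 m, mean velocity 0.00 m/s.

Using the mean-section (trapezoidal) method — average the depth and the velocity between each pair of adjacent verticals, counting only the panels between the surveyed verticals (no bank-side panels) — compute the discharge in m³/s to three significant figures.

8.20 m³/s

Panel 1-2: Δb = 7.8 m, d̄ = (0.00+1.60)/2 = 0.8, v̄ = (0.00+1.04)/2 = 0.52 → q = 7.8×0.8×0.52 = 3.245 m³/s
Panel 2-3: Δb = 11.9 m, d̄ = (1.60+0.00)/2 = 0.8, v̄ = (1.04+0.00)/2 = 0.52 → q = 11.9×0.8×0.52 = 4.950 m³/s
Q = Σ q = 8.195 m³/s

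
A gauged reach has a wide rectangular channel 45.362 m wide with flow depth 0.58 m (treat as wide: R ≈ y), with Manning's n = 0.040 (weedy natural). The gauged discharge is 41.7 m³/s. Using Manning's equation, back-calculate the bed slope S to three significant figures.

0.00831

A = b·y = 45.362 × 0.58 = 26.31 m²
Wide channel: R ≈ y = 0.58 m
S = (Q·n / (1·A·R^(2/3)))² = (41.7×0.040 / (1×26.31×0.6955))² = 0.008310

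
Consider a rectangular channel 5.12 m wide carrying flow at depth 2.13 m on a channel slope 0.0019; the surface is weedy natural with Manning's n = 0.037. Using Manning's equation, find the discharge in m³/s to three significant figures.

14.2 m³/s

A = b·y = 5.12 × 2.13 = 10.91 m²
P = b + 2y = 5.12 + 2×2.13 = 9.380 m
R = A/P = 10.91/9.380 = 1.163 m
Q = (1/n)·A·R^(2/3)·S^(1/2) = (1/0.037) × 10.91 × 1.163^(2/3) × 0.0019^(1/2) = 14.21 m³/s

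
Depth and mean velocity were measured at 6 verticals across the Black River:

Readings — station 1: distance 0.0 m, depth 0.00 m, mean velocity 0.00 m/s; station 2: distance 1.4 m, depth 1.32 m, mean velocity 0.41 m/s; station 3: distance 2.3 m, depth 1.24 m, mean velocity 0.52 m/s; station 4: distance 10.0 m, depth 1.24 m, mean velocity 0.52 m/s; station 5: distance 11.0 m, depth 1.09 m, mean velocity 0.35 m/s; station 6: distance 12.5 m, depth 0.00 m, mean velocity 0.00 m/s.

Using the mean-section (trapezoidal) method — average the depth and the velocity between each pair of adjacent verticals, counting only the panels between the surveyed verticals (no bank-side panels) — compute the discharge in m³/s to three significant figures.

6.34 m³/s

Panel 1-2: Δb = 1.4 m, d̄ = (0.00+1.32)/2 = 0.66, v̄ = (0.00+0.41)/2 = 0.205 → q = 1.4×0.66×0.205 = 0.1894 m³/s
Panel 2-3: Δb = 0.9 m, d̄ = (1.32+1.24)/2 = 1.28, v̄ = (0.41+0.52)/2 = 0.465 → q = 0.9×1.28×0.465 = 0.5357 m³/s
Panel 3-4: Δb = 7.7 m, d̄ = (1.24+1.24)/2 = 1.24, v̄ = (0.52+0.52)/2 = 0.52 → q = 7.7×1.24×0.52 = 4.965 m³/s
Panel 4-5: Δb = 1 m, d̄ = (1.24+1.09)/2 = 1.165, v̄ = (0.52+0.35)/2 = 0.435 → q = 1×1.165×0.435 = 0.5068 m³/s
Panel 5-6: Δb = 1.5 m, d̄ = (1.09+0.00)/2 = 0.545, v̄ = (0.35+0.00)/2 = 0.175 → q = 1.5×0.545×0.175 = 0.1431 m³/s
Q = Σ q = 6.340 m³/s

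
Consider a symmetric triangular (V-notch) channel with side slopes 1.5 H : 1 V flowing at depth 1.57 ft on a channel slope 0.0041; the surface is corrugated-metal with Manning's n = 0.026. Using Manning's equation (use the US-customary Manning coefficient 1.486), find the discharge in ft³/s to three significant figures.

10.2 ft³/s

A = z·y² = 1.5×1.57² = 3.697 ft²
P = 2y√(1+z²) = 2×1.57×√(1+1.5²) = 5.661 ft
R = A/P = 3.697/5.661 = 0.6532 ft
Q = (1.486/n)·A·R^(2/3)·S^(1/2) = (1.486/0.026) × 3.697 × 0.6532^(2/3) × 0.0041^(1/2) = 10.19 ft³/s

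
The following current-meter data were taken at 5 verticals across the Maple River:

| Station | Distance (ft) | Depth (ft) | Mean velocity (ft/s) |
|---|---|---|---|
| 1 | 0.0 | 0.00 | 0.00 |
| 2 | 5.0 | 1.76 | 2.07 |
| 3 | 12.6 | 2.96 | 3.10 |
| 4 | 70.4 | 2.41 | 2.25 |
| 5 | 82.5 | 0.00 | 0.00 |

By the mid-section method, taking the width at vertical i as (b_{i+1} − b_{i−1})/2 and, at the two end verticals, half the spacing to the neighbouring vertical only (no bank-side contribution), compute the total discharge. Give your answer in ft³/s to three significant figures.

513 ft³/s

w_2 = (12.6 − 0.0)/2 = 6.3 ft; q_2 = 2.07 × 1.76 × 6.3 = 22.95 ft³/s
w_3 = (70.4 − 5.0)/2 = 32.7 ft; q_3 = 3.10 × 2.96 × 32.7 = 300.1 ft³/s
w_4 = (82.5 − 12.6)/2 = 34.95 ft; q_4 = 2.25 × 2.41 × 34.95 = 189.5 ft³/s
Stations 1, 5 contribute zero (depth or velocity is 0).
Q = Σ qᵢ = 512.5 ft³/s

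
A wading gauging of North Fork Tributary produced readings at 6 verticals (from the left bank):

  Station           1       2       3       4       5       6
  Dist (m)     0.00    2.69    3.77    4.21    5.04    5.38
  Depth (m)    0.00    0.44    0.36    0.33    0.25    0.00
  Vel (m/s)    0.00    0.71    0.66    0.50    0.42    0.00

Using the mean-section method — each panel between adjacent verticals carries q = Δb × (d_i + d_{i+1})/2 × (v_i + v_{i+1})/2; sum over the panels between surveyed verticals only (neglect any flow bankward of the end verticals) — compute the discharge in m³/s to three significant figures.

0.714 m³/s

Panel 1-2: Δb = 2.69 m, d̄ = (0.00+0.44)/2 = 0.22, v̄ = (0.00+0.71)/2 = 0.355 → q = 2.69×0.22×0.355 = 0.2101 m³/s
Panel 2-3: Δb = 1.08 m, d̄ = (0.44+0.36)/2 = 0.4, v̄ = (0.71+0.66)/2 = 0.685 → q = 1.08×0.4×0.685 = 0.2959 m³/s
Panel 3-4: Δb = 0.44 m, d̄ = (0.36+0.33)/2 = 0.345, v̄ = (0.66+0.50)/2 = 0.58 → q = 0.44×0.345×0.58 = 0.08804 m³/s
Panel 4-5: Δb = 0.83 m, d̄ = (0.33+0.25)/2 = 0.29, v̄ = (0.50+0.42)/2 = 0.46 → q = 0.83×0.29×0.46 = 0.1107 m³/s
Panel 5-6: Δb = 0.34 m, d̄ = (0.25+0.00)/2 = 0.125, v̄ = (0.42+0.00)/2 = 0.21 → q = 0.34×0.125×0.21 = 0.008925 m³/s
Q = Σ q = 0.7137 m³/s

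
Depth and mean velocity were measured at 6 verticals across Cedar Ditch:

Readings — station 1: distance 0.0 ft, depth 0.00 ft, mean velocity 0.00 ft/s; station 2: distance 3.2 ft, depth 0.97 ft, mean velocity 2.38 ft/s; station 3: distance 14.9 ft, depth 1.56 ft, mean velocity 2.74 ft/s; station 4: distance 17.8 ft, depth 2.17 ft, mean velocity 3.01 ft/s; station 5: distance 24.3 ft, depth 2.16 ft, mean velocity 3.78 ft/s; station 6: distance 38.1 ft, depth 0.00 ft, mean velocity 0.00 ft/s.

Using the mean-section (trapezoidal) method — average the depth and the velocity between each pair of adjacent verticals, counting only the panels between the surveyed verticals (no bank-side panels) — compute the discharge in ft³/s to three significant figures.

Panel 1-2: Δb = 3.2 ft, d̄ = (0.00+0.97)/2 = 0.485, v̄ = (0.00+2.38)/2 = 1.19 → q = 3.2×0.485×1.19 = 1.847 ft³/s
Panel 2-3: Δb = 11.7 ft, d̄ = (0.97+1.56)/2 = 1.265, v̄ = (2.38+2.74)/2 = 2.56 → q = 11.7×1.265×2.56 = 37.89 ft³/s
Panel 3-4: Δb = 2.9 ft, d̄ = (1.56+2.17)/2 = 1.865, v̄ = (2.74+3.01)/2 = 2.875 → q = 2.9×1.865×2.875 = 15.55 ft³/s
Panel 4-5: Δb = 6.5 ft, d̄ = (2.17+2.16)/2 = 2.165, v̄ = (3.01+3.78)/2 = 3.395 → q = 6.5×2.165×3.395 = 47.78 ft³/s
Panel 5-6: Δb = 13.8 ft, d̄ = (2.16+0.00)/2 = 1.08, v̄ = (3.78+0.00)/2 = 1.89 → q = 13.8×1.08×1.89 = 28.17 ft³/s
Q = Σ q = 131.2 ft³/s

131 ft³/s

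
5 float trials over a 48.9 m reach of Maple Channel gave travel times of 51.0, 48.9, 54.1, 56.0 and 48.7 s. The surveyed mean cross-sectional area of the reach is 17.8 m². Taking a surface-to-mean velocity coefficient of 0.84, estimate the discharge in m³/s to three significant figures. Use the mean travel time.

14.1 m³/s

t̄ = (51.0 + 48.9 + 54.1 + 56.0 + 48.7) / 5 = 51.74 s
v_surface = L / t̄ = 48.9 / 51.74 = 0.9451 m/s
v_mean = 0.84 × 0.9451 = 0.7939 m/s
Q = A × v_mean = 17.8 × 0.7939 = 14.13 m³/s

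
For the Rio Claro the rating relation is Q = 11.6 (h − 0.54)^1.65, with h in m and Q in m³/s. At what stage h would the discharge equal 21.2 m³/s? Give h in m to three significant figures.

1.98 m

h − h₀ = (Q/C)^(1/b) = (21.2/11.6)^(1/1.65) = 1.441 m
h = 0.54 + 1.441 = 1.981 m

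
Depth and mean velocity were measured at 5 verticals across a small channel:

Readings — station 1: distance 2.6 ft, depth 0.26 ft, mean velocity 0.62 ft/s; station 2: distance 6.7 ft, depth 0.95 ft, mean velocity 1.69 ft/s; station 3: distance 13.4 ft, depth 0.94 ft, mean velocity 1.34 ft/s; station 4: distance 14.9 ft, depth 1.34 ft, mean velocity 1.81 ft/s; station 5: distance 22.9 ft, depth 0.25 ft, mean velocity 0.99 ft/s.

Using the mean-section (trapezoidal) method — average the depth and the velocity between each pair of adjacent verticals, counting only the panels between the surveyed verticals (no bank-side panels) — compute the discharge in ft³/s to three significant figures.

Panel 1-2: Δb = 4.1 ft, d̄ = (0.26+0.95)/2 = 0.605, v̄ = (0.62+1.69)/2 = 1.155 → q = 4.1×0.605×1.155 = 2.865 ft³/s
Panel 2-3: Δb = 6.7 ft, d̄ = (0.95+0.94)/2 = 0.945, v̄ = (1.69+1.34)/2 = 1.515 → q = 6.7×0.945×1.515 = 9.592 ft³/s
Panel 3-4: Δb = 1.5 ft, d̄ = (0.94+1.34)/2 = 1.14, v̄ = (1.34+1.81)/2 = 1.575 → q = 1.5×1.14×1.575 = 2.693 ft³/s
Panel 4-5: Δb = 8 ft, d̄ = (1.34+0.25)/2 = 0.795, v̄ = (1.81+0.99)/2 = 1.4 → q = 8×0.795×1.4 = 8.904 ft³/s
Q = Σ q = 24.05 ft³/s

24.1 ft³/s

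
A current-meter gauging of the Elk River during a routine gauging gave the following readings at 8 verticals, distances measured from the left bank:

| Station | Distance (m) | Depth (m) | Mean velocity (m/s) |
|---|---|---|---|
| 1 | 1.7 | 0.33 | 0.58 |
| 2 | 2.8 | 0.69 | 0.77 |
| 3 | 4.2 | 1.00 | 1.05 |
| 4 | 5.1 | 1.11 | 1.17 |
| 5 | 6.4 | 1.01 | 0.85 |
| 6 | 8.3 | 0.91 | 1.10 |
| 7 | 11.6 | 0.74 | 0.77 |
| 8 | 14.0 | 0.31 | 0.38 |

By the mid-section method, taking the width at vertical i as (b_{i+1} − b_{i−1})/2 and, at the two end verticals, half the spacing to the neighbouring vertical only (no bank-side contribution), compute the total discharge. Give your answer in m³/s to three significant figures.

9.15 m³/s

w_1 = (2.8 − 1.7)/2 = 0.55 m; q_1 = 0.58 × 0.33 × 0.55 = 0.1053 m³/s
w_2 = (4.2 − 1.7)/2 = 1.25 m; q_2 = 0.77 × 0.69 × 1.25 = 0.6641 m³/s
w_3 = (5.1 − 2.8)/2 = 1.15 m; q_3 = 1.05 × 1.00 × 1.15 = 1.208 m³/s
w_4 = (6.4 − 4.2)/2 = 1.1 m; q_4 = 1.17 × 1.11 × 1.1 = 1.429 m³/s
w_5 = (8.3 − 5.1)/2 = 1.6 m; q_5 = 0.85 × 1.01 × 1.6 = 1.374 m³/s
w_6 = (11.6 − 6.4)/2 = 2.6 m; q_6 = 1.10 × 0.91 × 2.6 = 2.603 m³/s
w_7 = (14.0 − 8.3)/2 = 2.85 m; q_7 = 0.77 × 0.74 × 2.85 = 1.624 m³/s
w_8 = (14.0 − 11.6)/2 = 1.2 m; q_8 = 0.38 × 0.31 × 1.2 = 0.1414 m³/s
Q = Σ qᵢ = 9.147 m³/s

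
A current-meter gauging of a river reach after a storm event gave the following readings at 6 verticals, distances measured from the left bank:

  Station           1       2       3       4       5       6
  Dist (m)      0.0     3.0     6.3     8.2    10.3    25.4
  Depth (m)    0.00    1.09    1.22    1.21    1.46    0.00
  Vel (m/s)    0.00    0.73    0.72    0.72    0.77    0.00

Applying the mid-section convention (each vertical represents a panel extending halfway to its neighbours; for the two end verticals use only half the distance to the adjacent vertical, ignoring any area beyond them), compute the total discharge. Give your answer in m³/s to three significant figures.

w_2 = (6.3 − 0.0)/2 = 3.15 m; q_2 = 0.73 × 1.09 × 3.15 = 2.506 m³/s
w_3 = (8.2 − 3.0)/2 = 2.6 m; q_3 = 0.72 × 1.22 × 2.6 = 2.284 m³/s
w_4 = (10.3 − 6.3)/2 = 2 m; q_4 = 0.72 × 1.21 × 2 = 1.742 m³/s
w_5 = (25.4 − 8.2)/2 = 8.6 m; q_5 = 0.77 × 1.46 × 8.6 = 9.668 m³/s
Stations 1, 6 contribute zero (depth or velocity is 0).
Q = Σ qᵢ = 16.20 m³/s

16.2 m³/s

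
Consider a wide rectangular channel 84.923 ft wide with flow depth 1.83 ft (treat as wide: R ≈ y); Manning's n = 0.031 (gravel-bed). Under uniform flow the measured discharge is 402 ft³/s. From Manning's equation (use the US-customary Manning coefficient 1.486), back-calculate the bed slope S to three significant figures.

A = b·y = 84.923 × 1.83 = 155.4 ft²
Wide channel: R ≈ y = 1.83 ft
S = (Q·n / (1.486·A·R^(2/3)))² = (402×0.031 / (1.486×155.4×1.496))² = 0.001301

0.00130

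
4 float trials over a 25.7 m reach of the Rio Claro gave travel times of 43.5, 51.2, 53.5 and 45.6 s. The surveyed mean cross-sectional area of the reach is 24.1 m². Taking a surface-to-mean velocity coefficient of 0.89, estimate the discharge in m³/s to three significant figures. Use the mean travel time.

11.4 m³/s

t̄ = (43.5 + 51.2 + 53.5 + 45.6) / 4 = 48.45 s
v_surface = L / t̄ = 25.7 / 48.45 = 0.5304 m/s
v_mean = 0.89 × 0.5304 = 0.4721 m/s
Q = A × v_mean = 24.1 × 0.4721 = 11.38 m³/s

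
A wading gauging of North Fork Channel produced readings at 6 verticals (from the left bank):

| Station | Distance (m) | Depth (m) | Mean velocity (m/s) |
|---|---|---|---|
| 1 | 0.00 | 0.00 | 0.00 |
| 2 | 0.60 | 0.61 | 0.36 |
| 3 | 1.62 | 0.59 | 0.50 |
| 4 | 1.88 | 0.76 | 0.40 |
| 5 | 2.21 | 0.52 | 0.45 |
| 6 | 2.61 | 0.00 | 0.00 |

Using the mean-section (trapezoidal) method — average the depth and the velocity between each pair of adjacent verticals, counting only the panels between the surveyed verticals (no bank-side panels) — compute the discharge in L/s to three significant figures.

Panel 1-2: Δb = 0.6 m, d̄ = (0.00+0.61)/2 = 0.305, v̄ = (0.00+0.36)/2 = 0.18 → q = 0.6×0.305×0.18 = 0.03294 m³/s
Panel 2-3: Δb = 1.02 m, d̄ = (0.61+0.59)/2 = 0.6, v̄ = (0.36+0.50)/2 = 0.43 → q = 1.02×0.6×0.43 = 0.2632 m³/s
Panel 3-4: Δb = 0.26 m, d̄ = (0.59+0.76)/2 = 0.675, v̄ = (0.50+0.40)/2 = 0.45 → q = 0.26×0.675×0.45 = 0.07898 m³/s
Panel 4-5: Δb = 0.33 m, d̄ = (0.76+0.52)/2 = 0.64, v̄ = (0.40+0.45)/2 = 0.425 → q = 0.33×0.64×0.425 = 0.08976 m³/s
Panel 5-6: Δb = 0.4 m, d̄ = (0.52+0.00)/2 = 0.26, v̄ = (0.45+0.00)/2 = 0.225 → q = 0.4×0.26×0.225 = 0.02340 m³/s
Q = Σ q = 0.4882 m³/s
= 0.4882 × 1000 = 488.2 L/s

488 L/s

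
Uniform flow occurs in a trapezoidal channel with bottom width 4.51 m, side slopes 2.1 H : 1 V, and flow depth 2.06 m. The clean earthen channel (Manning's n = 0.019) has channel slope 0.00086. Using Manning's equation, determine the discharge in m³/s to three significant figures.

A = (b + z·y)·y = (4.51 + 2.1×2.06)×2.06 = 18.20 m²
P = b + 2y√(1+z²) = 4.51 + 2×2.06×√(1+2.1²) = 14.09 m
R = A/P = 18.20/14.09 = 1.292 m
Q = (1/n)·A·R^(2/3)·S^(1/2) = (1/0.019) × 18.20 × 1.292^(2/3) × 0.00086^(1/2) = 33.32 m³/s

33.3 m³/s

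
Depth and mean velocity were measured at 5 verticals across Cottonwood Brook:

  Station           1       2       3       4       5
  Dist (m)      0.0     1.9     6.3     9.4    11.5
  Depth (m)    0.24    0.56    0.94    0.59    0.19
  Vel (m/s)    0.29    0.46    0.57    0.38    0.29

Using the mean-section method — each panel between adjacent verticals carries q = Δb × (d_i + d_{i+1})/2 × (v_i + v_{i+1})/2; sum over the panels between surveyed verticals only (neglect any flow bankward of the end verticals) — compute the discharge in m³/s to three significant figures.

Panel 1-2: Δb = 1.9 m, d̄ = (0.24+0.56)/2 = 0.4, v̄ = (0.29+0.46)/2 = 0.375 → q = 1.9×0.4×0.375 = 0.2850 m³/s
Panel 2-3: Δb = 4.4 m, d̄ = (0.56+0.94)/2 = 0.75, v̄ = (0.46+0.57)/2 = 0.515 → q = 4.4×0.75×0.515 = 1.700 m³/s
Panel 3-4: Δb = 3.1 m, d̄ = (0.94+0.59)/2 = 0.765, v̄ = (0.57+0.38)/2 = 0.475 → q = 3.1×0.765×0.475 = 1.126 m³/s
Panel 4-5: Δb = 2.1 m, d̄ = (0.59+0.19)/2 = 0.39, v̄ = (0.38+0.29)/2 = 0.335 → q = 2.1×0.39×0.335 = 0.2744 m³/s
Q = Σ q = 3.385 m³/s

3.39 m³/s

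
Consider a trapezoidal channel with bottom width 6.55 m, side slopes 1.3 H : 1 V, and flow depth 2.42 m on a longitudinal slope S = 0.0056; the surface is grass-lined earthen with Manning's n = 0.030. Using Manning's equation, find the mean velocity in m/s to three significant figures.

3.44 m/s

A = (b + z·y)·y = (6.55 + 1.3×2.42)×2.42 = 23.46 m²
P = b + 2y√(1+z²) = 6.55 + 2×2.42×√(1+1.3²) = 14.49 m
R = A/P = 23.46/14.49 = 1.620 m
Q = (1/n)·A·R^(2/3)·S^(1/2) = (1/0.030) × 23.46 × 1.620^(2/3) × 0.0056^(1/2) = 80.72 m³/s
V = Q/A = 80.72/23.46 = 3.440 m/s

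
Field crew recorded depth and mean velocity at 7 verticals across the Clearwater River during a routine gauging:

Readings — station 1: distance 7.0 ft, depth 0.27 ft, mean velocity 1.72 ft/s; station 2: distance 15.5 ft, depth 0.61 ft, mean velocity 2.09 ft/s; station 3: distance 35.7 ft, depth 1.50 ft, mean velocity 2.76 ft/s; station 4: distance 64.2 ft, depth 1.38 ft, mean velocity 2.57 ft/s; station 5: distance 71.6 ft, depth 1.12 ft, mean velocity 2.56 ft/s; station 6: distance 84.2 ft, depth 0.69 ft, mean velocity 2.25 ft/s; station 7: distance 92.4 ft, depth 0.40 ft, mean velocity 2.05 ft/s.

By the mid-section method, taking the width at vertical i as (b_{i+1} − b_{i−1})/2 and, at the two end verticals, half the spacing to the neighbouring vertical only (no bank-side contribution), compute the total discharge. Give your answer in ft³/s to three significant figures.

233 ft³/s

w_1 = (15.5 − 7.0)/2 = 4.25 ft; q_1 = 1.72 × 0.27 × 4.25 = 1.974 ft³/s
w_2 = (35.7 − 7.0)/2 = 14.35 ft; q_2 = 2.09 × 0.61 × 14.35 = 18.29 ft³/s
w_3 = (64.2 − 15.5)/2 = 24.35 ft; q_3 = 2.76 × 1.50 × 24.35 = 100.8 ft³/s
w_4 = (71.6 − 35.7)/2 = 17.95 ft; q_4 = 2.57 × 1.38 × 17.95 = 63.66 ft³/s
w_5 = (84.2 − 64.2)/2 = 10 ft; q_5 = 2.56 × 1.12 × 10 = 28.67 ft³/s
w_6 = (92.4 − 71.6)/2 = 10.4 ft; q_6 = 2.25 × 0.69 × 10.4 = 16.15 ft³/s
w_7 = (92.4 − 84.2)/2 = 4.1 ft; q_7 = 2.05 × 0.40 × 4.1 = 3.362 ft³/s
Q = Σ qᵢ = 232.9 ft³/s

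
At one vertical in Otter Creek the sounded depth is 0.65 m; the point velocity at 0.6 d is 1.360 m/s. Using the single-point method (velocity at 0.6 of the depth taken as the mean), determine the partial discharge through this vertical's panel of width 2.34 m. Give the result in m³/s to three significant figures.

v̄ = v₀.₆ = 1.360 m/s
q = v̄ × d × w = 1.360 × 0.65 × 2.34 = 2.069 m³/s

2.07 m³/s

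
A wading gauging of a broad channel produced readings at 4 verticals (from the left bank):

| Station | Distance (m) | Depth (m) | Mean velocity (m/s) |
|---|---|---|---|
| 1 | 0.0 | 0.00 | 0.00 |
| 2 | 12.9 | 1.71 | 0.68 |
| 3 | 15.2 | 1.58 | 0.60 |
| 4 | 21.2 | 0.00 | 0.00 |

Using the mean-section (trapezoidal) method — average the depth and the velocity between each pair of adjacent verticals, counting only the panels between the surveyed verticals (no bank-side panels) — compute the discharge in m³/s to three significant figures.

Panel 1-2: Δb = 12.9 m, d̄ = (0.00+1.71)/2 = 0.855, v̄ = (0.00+0.68)/2 = 0.34 → q = 12.9×0.855×0.34 = 3.750 m³/s
Panel 2-3: Δb = 2.3 m, d̄ = (1.71+1.58)/2 = 1.645, v̄ = (0.68+0.60)/2 = 0.64 → q = 2.3×1.645×0.64 = 2.421 m³/s
Panel 3-4: Δb = 6 m, d̄ = (1.58+0.00)/2 = 0.79, v̄ = (0.60+0.00)/2 = 0.3 → q = 6×0.79×0.3 = 1.422 m³/s
Q = Σ q = 7.593 m³/s

7.59 m³/s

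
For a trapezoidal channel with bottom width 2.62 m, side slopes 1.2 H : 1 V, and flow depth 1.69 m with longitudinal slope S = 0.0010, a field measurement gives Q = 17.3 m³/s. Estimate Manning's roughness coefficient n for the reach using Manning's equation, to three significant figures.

0.0143

A = (b + z·y)·y = (2.62 + 1.2×1.69)×1.69 = 7.855 m²
P = b + 2y√(1+z²) = 2.62 + 2×1.69×√(1+1.2²) = 7.900 m
R = A/P = 7.855/7.900 = 0.9944 m
n = (1/Q)·A·R^(2/3)·S^(1/2) = (1/17.3) × 7.855 × 0.9962 × 0.03162 = 0.01430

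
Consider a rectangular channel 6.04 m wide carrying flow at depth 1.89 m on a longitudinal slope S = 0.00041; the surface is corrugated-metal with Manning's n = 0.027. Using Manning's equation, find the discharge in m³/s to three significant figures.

9.46 m³/s

A = b·y = 6.04 × 1.89 = 11.42 m²
P = b + 2y = 6.04 + 2×1.89 = 9.820 m
R = A/P = 11.42/9.820 = 1.162 m
Q = (1/n)·A·R^(2/3)·S^(1/2) = (1/0.027) × 11.42 × 1.162^(2/3) × 0.00041^(1/2) = 9.465 m³/s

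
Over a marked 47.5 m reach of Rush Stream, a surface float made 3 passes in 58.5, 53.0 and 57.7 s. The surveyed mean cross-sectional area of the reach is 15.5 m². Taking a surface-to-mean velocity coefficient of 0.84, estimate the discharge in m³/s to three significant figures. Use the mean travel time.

11.0 m³/s

t̄ = (58.5 + 53.0 + 57.7) / 3 = 56.4 s
v_surface = L / t̄ = 47.5 / 56.4 = 0.8422 m/s
v_mean = 0.84 × 0.8422 = 0.7074 m/s
Q = A × v_mean = 15.5 × 0.7074 = 10.97 m³/s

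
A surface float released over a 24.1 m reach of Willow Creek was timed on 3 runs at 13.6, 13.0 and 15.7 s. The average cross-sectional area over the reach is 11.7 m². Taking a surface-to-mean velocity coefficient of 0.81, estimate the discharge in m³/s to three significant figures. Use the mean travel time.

16.2 m³/s

t̄ = (13.6 + 13.0 + 15.7) / 3 = 14.1 s
v_surface = L / t̄ = 24.1 / 14.1 = 1.709 m/s
v_mean = 0.81 × 1.709 = 1.384 m/s
Q = A × v_mean = 11.7 × 1.384 = 16.20 m³/s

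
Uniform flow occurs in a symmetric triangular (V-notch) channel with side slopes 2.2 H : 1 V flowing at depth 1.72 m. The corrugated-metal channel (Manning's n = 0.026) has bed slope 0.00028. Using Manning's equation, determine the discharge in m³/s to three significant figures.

3.56 m³/s

A = z·y² = 2.2×1.72² = 6.508 m²
P = 2y√(1+z²) = 2×1.72×√(1+2.2²) = 8.313 m
R = A/P = 6.508/8.313 = 0.7829 m
Q = (1/n)·A·R^(2/3)·S^(1/2) = (1/0.026) × 6.508 × 0.7829^(2/3) × 0.00028^(1/2) = 3.558 m³/s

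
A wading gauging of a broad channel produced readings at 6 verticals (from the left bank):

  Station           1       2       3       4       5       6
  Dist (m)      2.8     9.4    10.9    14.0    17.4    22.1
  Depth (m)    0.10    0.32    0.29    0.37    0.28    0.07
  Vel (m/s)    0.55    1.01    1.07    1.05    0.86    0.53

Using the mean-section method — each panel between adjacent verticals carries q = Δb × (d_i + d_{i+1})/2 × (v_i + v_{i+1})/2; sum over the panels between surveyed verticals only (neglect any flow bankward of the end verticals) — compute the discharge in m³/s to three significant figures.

4.27 m³/s

Panel 1-2: Δb = 6.6 m, d̄ = (0.10+0.32)/2 = 0.21, v̄ = (0.55+1.01)/2 = 0.78 → q = 6.6×0.21×0.78 = 1.081 m³/s
Panel 2-3: Δb = 1.5 m, d̄ = (0.32+0.29)/2 = 0.305, v̄ = (1.01+1.07)/2 = 1.04 → q = 1.5×0.305×1.04 = 0.4758 m³/s
Panel 3-4: Δb = 3.1 m, d̄ = (0.29+0.37)/2 = 0.33, v̄ = (1.07+1.05)/2 = 1.06 → q = 3.1×0.33×1.06 = 1.084 m³/s
Panel 4-5: Δb = 3.4 m, d̄ = (0.37+0.28)/2 = 0.325, v̄ = (1.05+0.86)/2 = 0.955 → q = 3.4×0.325×0.955 = 1.055 m³/s
Panel 5-6: Δb = 4.7 m, d̄ = (0.28+0.07)/2 = 0.175, v̄ = (0.86+0.53)/2 = 0.695 → q = 4.7×0.175×0.695 = 0.5716 m³/s
Q = Σ q = 4.268 m³/s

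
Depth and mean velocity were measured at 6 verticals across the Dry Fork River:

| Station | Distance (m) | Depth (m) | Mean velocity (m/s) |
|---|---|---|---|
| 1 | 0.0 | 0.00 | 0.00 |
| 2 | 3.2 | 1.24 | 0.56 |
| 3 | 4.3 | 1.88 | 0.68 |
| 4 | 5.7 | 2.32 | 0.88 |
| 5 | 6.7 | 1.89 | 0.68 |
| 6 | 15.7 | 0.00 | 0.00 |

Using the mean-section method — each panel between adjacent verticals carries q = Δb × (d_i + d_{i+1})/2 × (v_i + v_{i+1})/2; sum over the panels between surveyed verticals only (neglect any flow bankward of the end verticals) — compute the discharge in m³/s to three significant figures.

8.45 m³/s

Panel 1-2: Δb = 3.2 m, d̄ = (0.00+1.24)/2 = 0.62, v̄ = (0.00+0.56)/2 = 0.28 → q = 3.2×0.62×0.28 = 0.5555 m³/s
Panel 2-3: Δb = 1.1 m, d̄ = (1.24+1.88)/2 = 1.56, v̄ = (0.56+0.68)/2 = 0.62 → q = 1.1×1.56×0.62 = 1.064 m³/s
Panel 3-4: Δb = 1.4 m, d̄ = (1.88+2.32)/2 = 2.1, v̄ = (0.68+0.88)/2 = 0.78 → q = 1.4×2.1×0.78 = 2.293 m³/s
Panel 4-5: Δb = 1 m, d̄ = (2.32+1.89)/2 = 2.105, v̄ = (0.88+0.68)/2 = 0.78 → q = 1×2.105×0.78 = 1.642 m³/s
Panel 5-6: Δb = 9 m, d̄ = (1.89+0.00)/2 = 0.945, v̄ = (0.68+0.00)/2 = 0.34 → q = 9×0.945×0.34 = 2.892 m³/s
Q = Σ q = 8.446 m³/s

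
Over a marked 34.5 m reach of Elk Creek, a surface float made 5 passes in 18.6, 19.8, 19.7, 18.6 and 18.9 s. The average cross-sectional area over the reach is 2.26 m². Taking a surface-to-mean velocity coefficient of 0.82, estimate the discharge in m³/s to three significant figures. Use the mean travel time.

3.34 m³/s

t̄ = (18.6 + 19.8 + 19.7 + 18.6 + 18.9) / 5 = 19.12 s
v_surface = L / t̄ = 34.5 / 19.12 = 1.804 m/s
v_mean = 0.82 × 1.804 = 1.480 m/s
Q = A × v_mean = 2.26 × 1.480 = 3.344 m³/s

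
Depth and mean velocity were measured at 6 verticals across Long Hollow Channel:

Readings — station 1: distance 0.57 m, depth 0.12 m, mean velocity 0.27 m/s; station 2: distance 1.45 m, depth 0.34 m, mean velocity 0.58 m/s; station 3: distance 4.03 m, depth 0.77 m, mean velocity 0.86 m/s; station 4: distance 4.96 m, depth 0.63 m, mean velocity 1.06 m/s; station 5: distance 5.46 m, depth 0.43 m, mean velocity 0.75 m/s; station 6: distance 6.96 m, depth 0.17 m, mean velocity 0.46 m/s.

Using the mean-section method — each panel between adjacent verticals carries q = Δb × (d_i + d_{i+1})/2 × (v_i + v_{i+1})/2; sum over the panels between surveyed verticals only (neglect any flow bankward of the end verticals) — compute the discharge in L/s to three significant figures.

2250 L/s

Panel 1-2: Δb = 0.88 m, d̄ = (0.12+0.34)/2 = 0.23, v̄ = (0.27+0.58)/2 = 0.425 → q = 0.88×0.23×0.425 = 0.08602 m³/s
Panel 2-3: Δb = 2.58 m, d̄ = (0.34+0.77)/2 = 0.555, v̄ = (0.58+0.86)/2 = 0.72 → q = 2.58×0.555×0.72 = 1.031 m³/s
Panel 3-4: Δb = 0.93 m, d̄ = (0.77+0.63)/2 = 0.7, v̄ = (0.86+1.06)/2 = 0.96 → q = 0.93×0.7×0.96 = 0.6250 m³/s
Panel 4-5: Δb = 0.5 m, d̄ = (0.63+0.43)/2 = 0.53, v̄ = (1.06+0.75)/2 = 0.905 → q = 0.5×0.53×0.905 = 0.2398 m³/s
Panel 5-6: Δb = 1.5 m, d̄ = (0.43+0.17)/2 = 0.3, v̄ = (0.75+0.46)/2 = 0.605 → q = 1.5×0.3×0.605 = 0.2723 m³/s
Q = Σ q = 2.254 m³/s
= 2.254 × 1000 = 2254 L/s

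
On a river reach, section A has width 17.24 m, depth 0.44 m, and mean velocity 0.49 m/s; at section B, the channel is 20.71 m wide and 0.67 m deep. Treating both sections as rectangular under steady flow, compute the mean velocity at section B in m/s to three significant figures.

Q = A₁V₁ = (17.24×0.44) × 0.49 = 3.717 m³/s
A₂ = 20.71 × 0.67 = 13.88 m²
V₂ = Q/A₂ = 3.717/13.88 = 0.2679 m/s

0.268 m/s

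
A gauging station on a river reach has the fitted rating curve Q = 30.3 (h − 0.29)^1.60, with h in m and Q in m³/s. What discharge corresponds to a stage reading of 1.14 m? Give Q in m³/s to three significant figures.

23.4 m³/s

Q = 30.3 × (1.14 − 0.29)^1.60 = 30.3 × 0.85^1.60 = 23.36 m³/s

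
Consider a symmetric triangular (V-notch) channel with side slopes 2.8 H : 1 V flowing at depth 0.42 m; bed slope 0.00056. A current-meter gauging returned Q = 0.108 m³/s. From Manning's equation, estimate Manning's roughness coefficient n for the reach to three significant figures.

0.0367

A = z·y² = 2.8×0.42² = 0.4939 m²
P = 2y√(1+z²) = 2×0.42×√(1+2.8²) = 2.497 m
R = A/P = 0.4939/2.497 = 0.1978 m
n = (1/Q)·A·R^(2/3)·S^(1/2) = (1/0.108) × 0.4939 × 0.3394 × 0.02366 = 0.03674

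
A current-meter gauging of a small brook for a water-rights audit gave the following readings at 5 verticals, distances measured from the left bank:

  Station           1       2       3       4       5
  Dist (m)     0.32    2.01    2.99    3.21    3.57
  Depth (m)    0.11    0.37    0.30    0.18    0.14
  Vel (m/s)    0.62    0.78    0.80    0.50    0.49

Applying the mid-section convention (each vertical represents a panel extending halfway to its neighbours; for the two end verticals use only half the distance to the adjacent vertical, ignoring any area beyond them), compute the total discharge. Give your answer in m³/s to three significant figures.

w_1 = (2.01 − 0.32)/2 = 0.845 m; q_1 = 0.62 × 0.11 × 0.845 = 0.05763 m³/s
w_2 = (2.99 − 0.32)/2 = 1.335 m; q_2 = 0.78 × 0.37 × 1.335 = 0.3853 m³/s
w_3 = (3.21 − 2.01)/2 = 0.6 m; q_3 = 0.80 × 0.30 × 0.6 = 0.1440 m³/s
w_4 = (3.57 − 2.99)/2 = 0.29 m; q_4 = 0.50 × 0.18 × 0.29 = 0.02610 m³/s
w_5 = (3.57 − 3.21)/2 = 0.18 m; q_5 = 0.49 × 0.14 × 0.18 = 0.01235 m³/s
Q = Σ qᵢ = 0.6254 m³/s

0.625 m³/s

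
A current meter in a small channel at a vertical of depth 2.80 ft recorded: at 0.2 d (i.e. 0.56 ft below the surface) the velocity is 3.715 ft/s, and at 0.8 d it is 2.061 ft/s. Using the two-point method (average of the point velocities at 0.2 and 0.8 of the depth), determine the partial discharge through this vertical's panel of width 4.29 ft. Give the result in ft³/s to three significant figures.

34.7 ft³/s

v̄ = (3.715 + 2.061) / 2 = 2.888 ft/s
q = v̄ × d × w = 2.888 × 2.80 × 4.29 = 34.69 ft³/s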